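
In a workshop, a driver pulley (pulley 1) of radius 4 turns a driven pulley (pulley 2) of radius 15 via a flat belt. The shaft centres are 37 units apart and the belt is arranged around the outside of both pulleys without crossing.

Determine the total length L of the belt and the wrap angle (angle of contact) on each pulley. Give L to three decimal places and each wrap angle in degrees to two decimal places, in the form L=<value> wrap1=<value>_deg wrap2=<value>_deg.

L=136.985 wrap1=145.41_deg wrap2=214.59_deg

open belt: β = asin((r2−r1)/C) = asin(11/37) = 17.2953°
wrap1 = π − 2β = 145.4093°
wrap2 = π + 2β = 214.5907°
tangent length = C·cosβ = 35.3270
L = r1·wrap1 + r2·wrap2 + 2·C·cosβ = 4·2.5379 + 15·3.7453 + 2·35.3270 = 136.9853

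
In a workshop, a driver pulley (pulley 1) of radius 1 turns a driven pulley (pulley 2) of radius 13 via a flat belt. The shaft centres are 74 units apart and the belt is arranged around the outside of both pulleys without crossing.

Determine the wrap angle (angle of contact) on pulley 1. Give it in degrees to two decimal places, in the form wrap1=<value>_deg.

open belt: β = asin((r2−r1)/C) = asin(12/74) = 9.3324°
wrap1 = π − 2β = 161.3352°
wrap2 = π + 2β = 198.6648°

wrap1=161.34_deg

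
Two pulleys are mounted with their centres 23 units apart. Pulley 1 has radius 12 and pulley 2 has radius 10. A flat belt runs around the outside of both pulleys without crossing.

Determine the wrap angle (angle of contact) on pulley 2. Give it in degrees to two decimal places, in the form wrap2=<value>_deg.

wrap2=170.02_deg

open belt: β = asin((r2−r1)/C) = asin(-2/23) = -4.9885°
wrap1 = π − 2β = 189.9771°
wrap2 = π + 2β = 170.0229°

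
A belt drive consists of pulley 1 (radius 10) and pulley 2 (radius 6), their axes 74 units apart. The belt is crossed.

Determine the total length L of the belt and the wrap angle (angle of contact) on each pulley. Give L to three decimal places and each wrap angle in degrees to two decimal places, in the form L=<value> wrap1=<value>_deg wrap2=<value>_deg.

crossed belt: β = asin((r1+r2)/C) = asin(16/74) = 12.4869°
wrap1 = wrap2 = π + 2β = 204.9738°
tangent length = C·cosβ = 72.2496
L = (r1+r2)·wrap + 2·C·cosβ = 16·3.5775 + 2·72.2496 = 201.7386

L=201.739 wrap1=204.97_deg wrap2=204.97_deg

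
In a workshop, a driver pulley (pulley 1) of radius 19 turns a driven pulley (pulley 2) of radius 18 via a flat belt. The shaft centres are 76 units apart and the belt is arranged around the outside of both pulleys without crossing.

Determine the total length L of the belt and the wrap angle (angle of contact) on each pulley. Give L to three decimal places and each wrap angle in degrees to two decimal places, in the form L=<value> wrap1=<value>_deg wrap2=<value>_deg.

open belt: β = asin((r2−r1)/C) = asin(-1/76) = -0.7539°
wrap1 = π − 2β = 181.5078°
wrap2 = π + 2β = 178.4922°
tangent length = C·cosβ = 75.9934
L = r1·wrap1 + r2·wrap2 + 2·C·cosβ = 19·3.1679 + 18·3.1153 + 2·75.9934 = 268.2521

L=268.252 wrap1=181.51_deg wrap2=178.49_deg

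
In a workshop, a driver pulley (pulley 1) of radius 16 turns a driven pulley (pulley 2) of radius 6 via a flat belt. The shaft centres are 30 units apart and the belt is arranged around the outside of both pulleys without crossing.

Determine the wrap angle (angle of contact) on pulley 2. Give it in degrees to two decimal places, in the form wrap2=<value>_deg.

open belt: β = asin((r2−r1)/C) = asin(-10/30) = -19.4712°
wrap1 = π − 2β = 218.9424°
wrap2 = π + 2β = 141.0576°

wrap2=141.06_deg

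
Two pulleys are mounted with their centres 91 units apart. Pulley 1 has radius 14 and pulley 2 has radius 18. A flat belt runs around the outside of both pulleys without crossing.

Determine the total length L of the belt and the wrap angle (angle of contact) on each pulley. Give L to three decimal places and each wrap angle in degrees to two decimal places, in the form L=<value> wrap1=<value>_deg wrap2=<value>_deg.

L=282.707 wrap1=174.96_deg wrap2=185.04_deg

open belt: β = asin((r2−r1)/C) = asin(4/91) = 2.5193°
wrap1 = π − 2β = 174.9614°
wrap2 = π + 2β = 185.0386°
tangent length = C·cosβ = 90.9120
L = r1·wrap1 + r2·wrap2 + 2·C·cosβ = 14·3.0537 + 18·3.2295 + 2·90.9120 = 282.7068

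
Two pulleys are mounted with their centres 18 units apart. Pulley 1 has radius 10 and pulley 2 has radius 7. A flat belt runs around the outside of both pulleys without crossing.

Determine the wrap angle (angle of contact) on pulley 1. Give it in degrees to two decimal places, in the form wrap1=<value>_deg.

wrap1=199.19_deg

open belt: β = asin((r2−r1)/C) = asin(-3/18) = -9.5941°
wrap1 = π − 2β = 199.1881°
wrap2 = π + 2β = 160.8119°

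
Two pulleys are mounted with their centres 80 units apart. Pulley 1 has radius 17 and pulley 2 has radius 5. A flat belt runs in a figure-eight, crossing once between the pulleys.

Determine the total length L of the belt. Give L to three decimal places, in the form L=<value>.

L=235.204

crossed belt: β = asin((r1+r2)/C) = asin(22/80) = 15.9620°
wrap1 = wrap2 = π + 2β = 211.9240°
tangent length = C·cosβ = 76.9155
L = (r1+r2)·wrap + 2·C·cosβ = 22·3.6988 + 2·76.9155 = 235.2041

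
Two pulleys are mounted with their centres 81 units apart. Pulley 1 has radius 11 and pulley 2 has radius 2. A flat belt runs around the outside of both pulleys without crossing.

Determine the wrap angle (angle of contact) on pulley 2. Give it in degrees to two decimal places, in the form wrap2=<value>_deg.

wrap2=167.24_deg

open belt: β = asin((r2−r1)/C) = asin(-9/81) = -6.3794°
wrap1 = π − 2β = 192.7587°
wrap2 = π + 2β = 167.2413°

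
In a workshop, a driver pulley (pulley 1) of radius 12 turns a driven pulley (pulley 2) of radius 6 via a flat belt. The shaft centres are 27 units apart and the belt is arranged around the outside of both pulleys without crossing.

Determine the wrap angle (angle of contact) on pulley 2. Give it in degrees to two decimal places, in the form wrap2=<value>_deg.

open belt: β = asin((r2−r1)/C) = asin(-6/27) = -12.8396°
wrap1 = π − 2β = 205.6792°
wrap2 = π + 2β = 154.3208°

wrap2=154.32_deg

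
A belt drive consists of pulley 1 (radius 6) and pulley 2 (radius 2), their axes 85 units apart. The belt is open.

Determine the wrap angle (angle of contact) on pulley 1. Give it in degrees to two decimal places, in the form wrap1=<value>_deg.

open belt: β = asin((r2−r1)/C) = asin(-4/85) = -2.6973°
wrap1 = π − 2β = 185.3945°
wrap2 = π + 2β = 174.6055°

wrap1=185.39_deg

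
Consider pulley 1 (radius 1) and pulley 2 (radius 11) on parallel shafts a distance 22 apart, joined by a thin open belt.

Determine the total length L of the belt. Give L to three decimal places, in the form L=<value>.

L=86.328

open belt: β = asin((r2−r1)/C) = asin(10/22) = 27.0357°
wrap1 = π − 2β = 125.9286°
wrap2 = π + 2β = 234.0714°
tangent length = C·cosβ = 19.5959
L = r1·wrap1 + r2·wrap2 + 2·C·cosβ = 1·2.1979 + 11·4.0853 + 2·19.5959 = 86.3282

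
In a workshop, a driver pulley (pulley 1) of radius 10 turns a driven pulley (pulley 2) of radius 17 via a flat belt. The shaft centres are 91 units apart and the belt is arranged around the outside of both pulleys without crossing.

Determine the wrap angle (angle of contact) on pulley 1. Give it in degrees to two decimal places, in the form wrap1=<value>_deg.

open belt: β = asin((r2−r1)/C) = asin(7/91) = 4.4117°
wrap1 = π − 2β = 171.1765°
wrap2 = π + 2β = 188.8235°

wrap1=171.18_deg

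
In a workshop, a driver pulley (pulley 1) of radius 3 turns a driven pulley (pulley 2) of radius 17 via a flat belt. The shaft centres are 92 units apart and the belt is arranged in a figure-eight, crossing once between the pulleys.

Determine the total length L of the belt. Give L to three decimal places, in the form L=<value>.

crossed belt: β = asin((r1+r2)/C) = asin(20/92) = 12.5559°
wrap1 = wrap2 = π + 2β = 205.1117°
tangent length = C·cosβ = 89.7998
L = (r1+r2)·wrap + 2·C·cosβ = 20·3.5799 + 2·89.7998 = 251.1970

L=251.197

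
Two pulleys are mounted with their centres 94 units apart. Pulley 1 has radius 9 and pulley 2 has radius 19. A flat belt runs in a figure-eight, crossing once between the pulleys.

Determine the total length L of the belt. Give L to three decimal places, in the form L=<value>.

L=284.368

crossed belt: β = asin((r1+r2)/C) = asin(28/94) = 17.3299°
wrap1 = wrap2 = π + 2β = 214.6597°
tangent length = C·cosβ = 89.7329
L = (r1+r2)·wrap + 2·C·cosβ = 28·3.7465 + 2·89.7329 = 284.3684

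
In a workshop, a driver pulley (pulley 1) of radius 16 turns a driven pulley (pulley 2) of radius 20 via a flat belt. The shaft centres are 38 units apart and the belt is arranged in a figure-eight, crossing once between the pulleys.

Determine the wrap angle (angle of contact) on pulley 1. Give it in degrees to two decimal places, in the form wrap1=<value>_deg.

crossed belt: β = asin((r1+r2)/C) = asin(36/38) = 71.3283°
wrap1 = wrap2 = π + 2β = 322.6566°

wrap1=322.66_deg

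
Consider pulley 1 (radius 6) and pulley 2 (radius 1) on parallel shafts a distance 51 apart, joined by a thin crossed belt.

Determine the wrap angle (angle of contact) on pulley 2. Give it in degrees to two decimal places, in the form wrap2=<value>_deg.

wrap2=195.78_deg

crossed belt: β = asin((r1+r2)/C) = asin(7/51) = 7.8890°
wrap1 = wrap2 = π + 2β = 195.7781°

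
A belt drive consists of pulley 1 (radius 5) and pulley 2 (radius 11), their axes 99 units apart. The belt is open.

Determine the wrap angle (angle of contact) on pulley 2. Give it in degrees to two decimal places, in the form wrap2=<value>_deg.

open belt: β = asin((r2−r1)/C) = asin(6/99) = 3.4746°
wrap1 = π − 2β = 173.0508°
wrap2 = π + 2β = 186.9492°

wrap2=186.95_deg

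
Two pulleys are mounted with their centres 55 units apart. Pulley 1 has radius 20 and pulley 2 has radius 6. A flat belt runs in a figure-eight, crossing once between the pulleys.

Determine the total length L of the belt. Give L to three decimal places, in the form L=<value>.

L=204.218

crossed belt: β = asin((r1+r2)/C) = asin(26/55) = 28.2115°
wrap1 = wrap2 = π + 2β = 236.4230°
tangent length = C·cosβ = 48.4665
L = (r1+r2)·wrap + 2·C·cosβ = 26·4.1264 + 2·48.4665 = 204.2183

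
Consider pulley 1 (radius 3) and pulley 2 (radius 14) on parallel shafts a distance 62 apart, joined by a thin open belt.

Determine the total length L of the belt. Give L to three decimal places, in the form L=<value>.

open belt: β = asin((r2−r1)/C) = asin(11/62) = 10.2195°
wrap1 = π − 2β = 159.5610°
wrap2 = π + 2β = 200.4390°
tangent length = C·cosβ = 61.0164
L = r1·wrap1 + r2·wrap2 + 2·C·cosβ = 3·2.7849 + 14·3.4983 + 2·61.0164 = 179.3639

L=179.364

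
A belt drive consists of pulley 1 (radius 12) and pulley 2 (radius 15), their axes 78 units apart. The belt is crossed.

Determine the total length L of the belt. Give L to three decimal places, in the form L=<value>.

L=250.266

crossed belt: β = asin((r1+r2)/C) = asin(27/78) = 20.2522°
wrap1 = wrap2 = π + 2β = 220.5045°
tangent length = C·cosβ = 73.1779
L = (r1+r2)·wrap + 2·C·cosβ = 27·3.8485 + 2·73.1779 = 250.2660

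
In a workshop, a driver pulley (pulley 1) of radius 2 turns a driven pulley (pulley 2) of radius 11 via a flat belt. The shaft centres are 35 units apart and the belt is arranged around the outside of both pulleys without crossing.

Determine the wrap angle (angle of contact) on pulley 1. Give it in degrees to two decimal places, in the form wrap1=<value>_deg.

open belt: β = asin((r2−r1)/C) = asin(9/35) = 14.9006°
wrap1 = π − 2β = 150.1988°
wrap2 = π + 2β = 209.8012°

wrap1=150.20_deg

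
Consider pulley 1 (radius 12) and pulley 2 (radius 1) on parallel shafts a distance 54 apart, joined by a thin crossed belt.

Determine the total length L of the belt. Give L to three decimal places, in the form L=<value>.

crossed belt: β = asin((r1+r2)/C) = asin(13/54) = 13.9303°
wrap1 = wrap2 = π + 2β = 207.8605°
tangent length = C·cosβ = 52.4118
L = (r1+r2)·wrap + 2·C·cosβ = 13·3.6279 + 2·52.4118 = 151.9857

L=151.986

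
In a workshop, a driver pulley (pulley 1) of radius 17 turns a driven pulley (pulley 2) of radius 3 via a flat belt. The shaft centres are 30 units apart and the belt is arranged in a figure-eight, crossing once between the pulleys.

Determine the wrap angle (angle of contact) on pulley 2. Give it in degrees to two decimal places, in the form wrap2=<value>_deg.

wrap2=263.62_deg

crossed belt: β = asin((r1+r2)/C) = asin(20/30) = 41.8103°
wrap1 = wrap2 = π + 2β = 263.6206°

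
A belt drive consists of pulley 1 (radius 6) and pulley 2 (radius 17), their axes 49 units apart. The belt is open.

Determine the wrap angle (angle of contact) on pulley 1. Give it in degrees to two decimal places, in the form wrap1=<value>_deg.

wrap1=154.05_deg

open belt: β = asin((r2−r1)/C) = asin(11/49) = 12.9729°
wrap1 = π − 2β = 154.0542°
wrap2 = π + 2β = 205.9458°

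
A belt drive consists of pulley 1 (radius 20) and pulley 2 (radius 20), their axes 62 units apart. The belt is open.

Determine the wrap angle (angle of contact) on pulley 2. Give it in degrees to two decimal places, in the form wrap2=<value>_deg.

wrap2=180.00_deg

open belt: β = asin((r2−r1)/C) = asin(0/62) = 0.0000°
wrap1 = π − 2β = 180.0000°
wrap2 = π + 2β = 180.0000°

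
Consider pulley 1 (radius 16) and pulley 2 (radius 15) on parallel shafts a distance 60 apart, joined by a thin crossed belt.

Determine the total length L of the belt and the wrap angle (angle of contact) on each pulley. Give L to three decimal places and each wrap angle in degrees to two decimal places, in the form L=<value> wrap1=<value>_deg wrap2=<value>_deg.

L=233.795 wrap1=242.22_deg wrap2=242.22_deg

crossed belt: β = asin((r1+r2)/C) = asin(31/60) = 31.1089°
wrap1 = wrap2 = π + 2β = 242.2178°
tangent length = C·cosβ = 51.3712
L = (r1+r2)·wrap + 2·C·cosβ = 31·4.2275 + 2·51.3712 = 233.7949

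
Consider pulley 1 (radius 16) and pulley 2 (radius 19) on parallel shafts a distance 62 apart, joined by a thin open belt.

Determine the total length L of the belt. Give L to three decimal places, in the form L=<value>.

open belt: β = asin((r2−r1)/C) = asin(3/62) = 2.7735°
wrap1 = π − 2β = 174.4531°
wrap2 = π + 2β = 185.5469°
tangent length = C·cosβ = 61.9274
L = r1·wrap1 + r2·wrap2 + 2·C·cosβ = 16·3.0448 + 19·3.2384 + 2·61.9274 = 234.1009

L=234.101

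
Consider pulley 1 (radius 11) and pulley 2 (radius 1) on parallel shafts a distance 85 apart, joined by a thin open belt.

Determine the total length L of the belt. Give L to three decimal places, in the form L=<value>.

open belt: β = asin((r2−r1)/C) = asin(-10/85) = -6.7563°
wrap1 = π − 2β = 193.5127°
wrap2 = π + 2β = 166.4873°
tangent length = C·cosβ = 84.4097
L = r1·wrap1 + r2·wrap2 + 2·C·cosβ = 11·3.3774 + 1·2.9058 + 2·84.4097 = 208.8769

L=208.877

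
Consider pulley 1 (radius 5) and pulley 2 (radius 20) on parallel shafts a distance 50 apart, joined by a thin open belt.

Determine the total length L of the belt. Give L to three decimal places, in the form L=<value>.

open belt: β = asin((r2−r1)/C) = asin(15/50) = 17.4576°
wrap1 = π − 2β = 145.0848°
wrap2 = π + 2β = 214.9152°
tangent length = C·cosβ = 47.6970
L = r1·wrap1 + r2·wrap2 + 2·C·cosβ = 5·2.5322 + 20·3.7510 + 2·47.6970 = 183.0745

L=183.075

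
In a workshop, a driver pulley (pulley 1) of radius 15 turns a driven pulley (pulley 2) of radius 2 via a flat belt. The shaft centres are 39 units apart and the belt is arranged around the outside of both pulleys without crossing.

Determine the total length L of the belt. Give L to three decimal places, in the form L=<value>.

L=135.782

open belt: β = asin((r2−r1)/C) = asin(-13/39) = -19.4712°
wrap1 = π − 2β = 218.9424°
wrap2 = π + 2β = 141.0576°
tangent length = C·cosβ = 36.7696
L = r1·wrap1 + r2·wrap2 + 2·C·cosβ = 15·3.8213 + 2·2.4619 + 2·36.7696 = 135.7819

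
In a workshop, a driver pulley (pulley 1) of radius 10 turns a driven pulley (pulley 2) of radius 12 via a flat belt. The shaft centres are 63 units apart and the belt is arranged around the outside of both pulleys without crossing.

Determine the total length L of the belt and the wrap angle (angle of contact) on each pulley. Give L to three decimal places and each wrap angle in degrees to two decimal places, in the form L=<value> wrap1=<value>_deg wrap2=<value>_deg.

open belt: β = asin((r2−r1)/C) = asin(2/63) = 1.8192°
wrap1 = π − 2β = 176.3616°
wrap2 = π + 2β = 183.6384°
tangent length = C·cosβ = 62.9682
L = r1·wrap1 + r2·wrap2 + 2·C·cosβ = 10·3.0781 + 12·3.2051 + 2·62.9682 = 195.1785

L=195.179 wrap1=176.36_deg wrap2=183.64_deg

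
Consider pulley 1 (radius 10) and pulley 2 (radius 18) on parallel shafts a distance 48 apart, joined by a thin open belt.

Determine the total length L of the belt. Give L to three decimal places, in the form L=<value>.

open belt: β = asin((r2−r1)/C) = asin(8/48) = 9.5941°
wrap1 = π − 2β = 160.8119°
wrap2 = π + 2β = 199.1881°
tangent length = C·cosβ = 47.3286
L = r1·wrap1 + r2·wrap2 + 2·C·cosβ = 10·2.8067 + 18·3.4765 + 2·47.3286 = 185.3010

L=185.301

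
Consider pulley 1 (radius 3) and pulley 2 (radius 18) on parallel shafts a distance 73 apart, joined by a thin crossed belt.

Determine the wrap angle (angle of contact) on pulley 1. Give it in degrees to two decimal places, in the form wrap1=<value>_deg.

wrap1=213.44_deg

crossed belt: β = asin((r1+r2)/C) = asin(21/73) = 16.7186°
wrap1 = wrap2 = π + 2β = 213.4372°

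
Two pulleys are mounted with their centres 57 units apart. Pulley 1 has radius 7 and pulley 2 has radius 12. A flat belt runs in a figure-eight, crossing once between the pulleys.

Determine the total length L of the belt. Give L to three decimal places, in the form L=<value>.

L=180.084

crossed belt: β = asin((r1+r2)/C) = asin(19/57) = 19.4712°
wrap1 = wrap2 = π + 2β = 218.9424°
tangent length = C·cosβ = 53.7401
L = (r1+r2)·wrap + 2·C·cosβ = 19·3.8213 + 2·53.7401 = 180.0843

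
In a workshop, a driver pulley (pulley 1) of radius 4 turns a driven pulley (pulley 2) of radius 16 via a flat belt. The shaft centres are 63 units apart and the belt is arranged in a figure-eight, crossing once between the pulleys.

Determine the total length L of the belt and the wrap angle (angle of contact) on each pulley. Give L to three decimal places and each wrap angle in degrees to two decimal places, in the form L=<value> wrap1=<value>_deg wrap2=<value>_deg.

crossed belt: β = asin((r1+r2)/C) = asin(20/63) = 18.5094°
wrap1 = wrap2 = π + 2β = 217.0188°
tangent length = C·cosβ = 59.7411
L = (r1+r2)·wrap + 2·C·cosβ = 20·3.7877 + 2·59.7411 = 195.2361

L=195.236 wrap1=217.02_deg wrap2=217.02_deg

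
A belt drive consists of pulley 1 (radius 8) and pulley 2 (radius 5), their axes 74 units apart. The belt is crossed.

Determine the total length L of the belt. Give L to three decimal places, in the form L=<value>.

L=191.130

crossed belt: β = asin((r1+r2)/C) = asin(13/74) = 10.1180°
wrap1 = wrap2 = π + 2β = 200.2360°
tangent length = C·cosβ = 72.8492
L = (r1+r2)·wrap + 2·C·cosβ = 13·3.4948 + 2·72.8492 = 191.1304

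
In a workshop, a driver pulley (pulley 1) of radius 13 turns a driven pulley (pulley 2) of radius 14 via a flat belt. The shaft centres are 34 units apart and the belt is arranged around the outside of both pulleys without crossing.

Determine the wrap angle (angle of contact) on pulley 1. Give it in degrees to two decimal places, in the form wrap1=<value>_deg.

open belt: β = asin((r2−r1)/C) = asin(1/34) = 1.6854°
wrap1 = π − 2β = 176.6292°
wrap2 = π + 2β = 183.3708°

wrap1=176.63_deg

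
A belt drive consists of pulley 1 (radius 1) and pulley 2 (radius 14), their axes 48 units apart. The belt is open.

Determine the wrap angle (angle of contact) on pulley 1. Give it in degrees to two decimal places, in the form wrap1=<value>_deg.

wrap1=148.57_deg

open belt: β = asin((r2−r1)/C) = asin(13/48) = 15.7139°
wrap1 = π − 2β = 148.5723°
wrap2 = π + 2β = 211.4277°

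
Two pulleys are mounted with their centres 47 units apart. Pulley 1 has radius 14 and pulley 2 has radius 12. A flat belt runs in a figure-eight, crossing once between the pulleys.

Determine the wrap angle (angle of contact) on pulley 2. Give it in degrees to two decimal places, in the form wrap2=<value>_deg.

wrap2=247.17_deg

crossed belt: β = asin((r1+r2)/C) = asin(26/47) = 33.5862°
wrap1 = wrap2 = π + 2β = 247.1725°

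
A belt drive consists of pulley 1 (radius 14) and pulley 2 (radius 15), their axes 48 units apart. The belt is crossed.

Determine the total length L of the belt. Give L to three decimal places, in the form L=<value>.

L=205.230

crossed belt: β = asin((r1+r2)/C) = asin(29/48) = 37.1689°
wrap1 = wrap2 = π + 2β = 254.3378°
tangent length = C·cosβ = 38.2492
L = (r1+r2)·wrap + 2·C·cosβ = 29·4.4390 + 2·38.2492 = 205.2303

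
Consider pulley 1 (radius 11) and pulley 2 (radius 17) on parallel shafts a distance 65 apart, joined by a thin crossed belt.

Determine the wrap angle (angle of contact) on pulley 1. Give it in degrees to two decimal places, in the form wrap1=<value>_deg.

crossed belt: β = asin((r1+r2)/C) = asin(28/65) = 25.5164°
wrap1 = wrap2 = π + 2β = 231.0328°

wrap1=231.03_deg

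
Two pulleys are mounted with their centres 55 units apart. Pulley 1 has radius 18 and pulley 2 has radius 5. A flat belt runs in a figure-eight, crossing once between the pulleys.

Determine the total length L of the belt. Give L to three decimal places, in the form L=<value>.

L=192.023

crossed belt: β = asin((r1+r2)/C) = asin(23/55) = 24.7199°
wrap1 = wrap2 = π + 2β = 229.4397°
tangent length = C·cosβ = 49.9600
L = (r1+r2)·wrap + 2·C·cosβ = 23·4.0045 + 2·49.9600 = 192.0230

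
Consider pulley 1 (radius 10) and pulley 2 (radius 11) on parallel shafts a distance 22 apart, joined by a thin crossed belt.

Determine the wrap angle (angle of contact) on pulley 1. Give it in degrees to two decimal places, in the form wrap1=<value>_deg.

wrap1=325.32_deg

crossed belt: β = asin((r1+r2)/C) = asin(21/22) = 72.6586°
wrap1 = wrap2 = π + 2β = 325.3171°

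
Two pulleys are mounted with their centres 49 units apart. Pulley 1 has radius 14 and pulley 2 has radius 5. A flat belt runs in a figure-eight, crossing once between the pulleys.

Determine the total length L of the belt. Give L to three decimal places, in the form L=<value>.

L=165.154

crossed belt: β = asin((r1+r2)/C) = asin(19/49) = 22.8149°
wrap1 = wrap2 = π + 2β = 225.6298°
tangent length = C·cosβ = 45.1664
L = (r1+r2)·wrap + 2·C·cosβ = 19·3.9380 + 2·45.1664 = 165.1544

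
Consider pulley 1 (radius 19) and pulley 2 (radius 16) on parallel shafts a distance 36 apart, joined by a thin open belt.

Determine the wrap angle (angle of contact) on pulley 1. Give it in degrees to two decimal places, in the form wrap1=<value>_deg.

open belt: β = asin((r2−r1)/C) = asin(-3/36) = -4.7802°
wrap1 = π − 2β = 189.5604°
wrap2 = π + 2β = 170.4396°

wrap1=189.56_deg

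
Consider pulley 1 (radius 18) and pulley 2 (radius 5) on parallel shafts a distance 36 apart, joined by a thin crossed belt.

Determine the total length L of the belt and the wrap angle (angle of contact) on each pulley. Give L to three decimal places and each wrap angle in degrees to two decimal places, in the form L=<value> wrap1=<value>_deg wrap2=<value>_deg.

L=159.527 wrap1=259.42_deg wrap2=259.42_deg

crossed belt: β = asin((r1+r2)/C) = asin(23/36) = 39.7090°
wrap1 = wrap2 = π + 2β = 259.4180°
tangent length = C·cosβ = 27.6948
L = (r1+r2)·wrap + 2·C·cosβ = 23·4.5277 + 2·27.6948 = 159.5266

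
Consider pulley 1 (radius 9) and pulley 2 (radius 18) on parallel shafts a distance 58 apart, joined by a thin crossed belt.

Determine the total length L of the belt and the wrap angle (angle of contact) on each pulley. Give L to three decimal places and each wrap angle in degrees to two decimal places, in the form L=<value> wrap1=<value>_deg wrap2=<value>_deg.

crossed belt: β = asin((r1+r2)/C) = asin(27/58) = 27.7437°
wrap1 = wrap2 = π + 2β = 235.4874°
tangent length = C·cosβ = 51.3323
L = (r1+r2)·wrap + 2·C·cosβ = 27·4.1100 + 2·51.3323 = 213.6353

L=213.635 wrap1=235.49_deg wrap2=235.49_deg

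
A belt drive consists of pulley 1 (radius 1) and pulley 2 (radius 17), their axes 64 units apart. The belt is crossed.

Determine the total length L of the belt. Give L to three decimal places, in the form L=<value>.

crossed belt: β = asin((r1+r2)/C) = asin(18/64) = 16.3348°
wrap1 = wrap2 = π + 2β = 212.6696°
tangent length = C·cosβ = 61.4166
L = (r1+r2)·wrap + 2·C·cosβ = 18·3.7118 + 2·61.4166 = 189.6454

L=189.645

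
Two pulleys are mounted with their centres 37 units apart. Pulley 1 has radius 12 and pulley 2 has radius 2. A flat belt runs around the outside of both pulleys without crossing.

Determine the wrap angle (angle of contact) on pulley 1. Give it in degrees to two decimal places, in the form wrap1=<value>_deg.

wrap1=211.36_deg

open belt: β = asin((r2−r1)/C) = asin(-10/37) = -15.6804°
wrap1 = π − 2β = 211.3607°
wrap2 = π + 2β = 148.6393°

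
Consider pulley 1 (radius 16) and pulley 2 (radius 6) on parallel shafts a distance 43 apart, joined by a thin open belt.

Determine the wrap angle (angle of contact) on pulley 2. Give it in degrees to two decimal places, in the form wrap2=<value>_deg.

open belt: β = asin((r2−r1)/C) = asin(-10/43) = -13.4477°
wrap1 = π − 2β = 206.8955°
wrap2 = π + 2β = 153.1045°

wrap2=153.10_deg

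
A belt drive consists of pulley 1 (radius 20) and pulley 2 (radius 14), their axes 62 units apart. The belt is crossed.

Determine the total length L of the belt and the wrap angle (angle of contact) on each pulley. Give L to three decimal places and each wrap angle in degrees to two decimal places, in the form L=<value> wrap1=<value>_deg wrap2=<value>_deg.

L=249.976 wrap1=246.51_deg wrap2=246.51_deg

crossed belt: β = asin((r1+r2)/C) = asin(34/62) = 33.2564°
wrap1 = wrap2 = π + 2β = 246.5129°
tangent length = C·cosβ = 51.8459
L = (r1+r2)·wrap + 2·C·cosβ = 34·4.3025 + 2·51.8459 = 249.9755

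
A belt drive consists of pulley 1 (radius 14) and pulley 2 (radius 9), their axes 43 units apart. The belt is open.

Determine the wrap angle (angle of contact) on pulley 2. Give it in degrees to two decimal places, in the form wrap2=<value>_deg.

wrap2=166.65_deg

open belt: β = asin((r2−r1)/C) = asin(-5/43) = -6.6774°
wrap1 = π − 2β = 193.3548°
wrap2 = π + 2β = 166.6452°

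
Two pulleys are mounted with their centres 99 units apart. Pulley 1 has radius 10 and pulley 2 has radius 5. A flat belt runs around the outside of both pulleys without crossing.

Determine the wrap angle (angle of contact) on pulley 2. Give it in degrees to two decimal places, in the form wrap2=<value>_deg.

wrap2=174.21_deg

open belt: β = asin((r2−r1)/C) = asin(-5/99) = -2.8950°
wrap1 = π − 2β = 185.7899°
wrap2 = π + 2β = 174.2101°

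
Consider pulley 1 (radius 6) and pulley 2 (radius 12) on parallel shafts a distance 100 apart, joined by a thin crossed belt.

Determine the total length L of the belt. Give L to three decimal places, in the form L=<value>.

L=259.798

crossed belt: β = asin((r1+r2)/C) = asin(18/100) = 10.3698°
wrap1 = wrap2 = π + 2β = 200.7395°
tangent length = C·cosβ = 98.3667
L = (r1+r2)·wrap + 2·C·cosβ = 18·3.5036 + 2·98.3667 = 259.7975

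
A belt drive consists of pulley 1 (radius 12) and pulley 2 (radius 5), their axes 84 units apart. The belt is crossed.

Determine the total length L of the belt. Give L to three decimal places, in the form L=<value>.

L=224.859

crossed belt: β = asin((r1+r2)/C) = asin(17/84) = 11.6762°
wrap1 = wrap2 = π + 2β = 203.3525°
tangent length = C·cosβ = 82.2618
L = (r1+r2)·wrap + 2·C·cosβ = 17·3.5492 + 2·82.2618 = 224.8594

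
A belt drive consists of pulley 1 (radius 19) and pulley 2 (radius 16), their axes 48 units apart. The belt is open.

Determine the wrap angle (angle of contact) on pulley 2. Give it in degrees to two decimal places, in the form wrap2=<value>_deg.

open belt: β = asin((r2−r1)/C) = asin(-3/48) = -3.5833°
wrap1 = π − 2β = 187.1666°
wrap2 = π + 2β = 172.8334°

wrap2=172.83_deg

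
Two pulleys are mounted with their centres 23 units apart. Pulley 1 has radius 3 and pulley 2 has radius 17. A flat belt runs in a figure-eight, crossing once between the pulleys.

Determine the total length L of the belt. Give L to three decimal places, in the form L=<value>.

crossed belt: β = asin((r1+r2)/C) = asin(20/23) = 60.4082°
wrap1 = wrap2 = π + 2β = 300.8163°
tangent length = C·cosβ = 11.3578
L = (r1+r2)·wrap + 2·C·cosβ = 20·5.2502 + 2·11.3578 = 127.7203

L=127.720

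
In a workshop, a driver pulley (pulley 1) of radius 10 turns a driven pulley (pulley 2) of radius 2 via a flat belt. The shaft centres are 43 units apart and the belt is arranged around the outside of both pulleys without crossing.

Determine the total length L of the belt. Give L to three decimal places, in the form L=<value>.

open belt: β = asin((r2−r1)/C) = asin(-8/43) = -10.7222°
wrap1 = π − 2β = 201.4443°
wrap2 = π + 2β = 158.5557°
tangent length = C·cosβ = 42.2493
L = r1·wrap1 + r2·wrap2 + 2·C·cosβ = 10·3.5159 + 2·2.7673 + 2·42.2493 = 125.1918

L=125.192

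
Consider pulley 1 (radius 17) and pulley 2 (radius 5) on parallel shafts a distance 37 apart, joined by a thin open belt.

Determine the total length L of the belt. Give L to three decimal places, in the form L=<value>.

open belt: β = asin((r2−r1)/C) = asin(-12/37) = -18.9246°
wrap1 = π − 2β = 217.8493°
wrap2 = π + 2β = 142.1507°
tangent length = C·cosβ = 35.0000
L = r1·wrap1 + r2·wrap2 + 2·C·cosβ = 17·3.8022 + 5·2.4810 + 2·35.0000 = 147.0422

L=147.042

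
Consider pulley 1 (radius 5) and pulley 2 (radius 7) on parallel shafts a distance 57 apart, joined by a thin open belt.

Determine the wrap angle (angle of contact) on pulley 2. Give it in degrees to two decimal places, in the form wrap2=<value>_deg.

wrap2=184.02_deg

open belt: β = asin((r2−r1)/C) = asin(2/57) = 2.0108°
wrap1 = π − 2β = 175.9784°
wrap2 = π + 2β = 184.0216°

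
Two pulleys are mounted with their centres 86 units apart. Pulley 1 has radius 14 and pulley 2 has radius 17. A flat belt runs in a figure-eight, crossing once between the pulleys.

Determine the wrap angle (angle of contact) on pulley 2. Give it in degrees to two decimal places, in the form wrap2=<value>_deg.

crossed belt: β = asin((r1+r2)/C) = asin(31/86) = 21.1288°
wrap1 = wrap2 = π + 2β = 222.2575°

wrap2=222.26_deg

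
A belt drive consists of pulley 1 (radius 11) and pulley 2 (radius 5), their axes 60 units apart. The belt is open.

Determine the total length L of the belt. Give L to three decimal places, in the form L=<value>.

open belt: β = asin((r2−r1)/C) = asin(-6/60) = -5.7392°
wrap1 = π − 2β = 191.4783°
wrap2 = π + 2β = 168.5217°
tangent length = C·cosβ = 59.6992
L = r1·wrap1 + r2·wrap2 + 2·C·cosβ = 11·3.3419 + 5·2.9413 + 2·59.6992 = 170.8660

L=170.866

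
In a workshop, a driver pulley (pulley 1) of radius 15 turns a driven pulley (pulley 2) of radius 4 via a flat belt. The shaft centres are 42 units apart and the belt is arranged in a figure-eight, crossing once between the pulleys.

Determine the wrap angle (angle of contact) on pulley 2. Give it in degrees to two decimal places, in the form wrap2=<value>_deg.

crossed belt: β = asin((r1+r2)/C) = asin(19/42) = 26.8965°
wrap1 = wrap2 = π + 2β = 233.7931°

wrap2=233.79_deg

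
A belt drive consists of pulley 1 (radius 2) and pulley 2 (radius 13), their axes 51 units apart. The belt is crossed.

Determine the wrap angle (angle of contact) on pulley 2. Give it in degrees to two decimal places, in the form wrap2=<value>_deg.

crossed belt: β = asin((r1+r2)/C) = asin(15/51) = 17.1046°
wrap1 = wrap2 = π + 2β = 214.2093°

wrap2=214.21_deg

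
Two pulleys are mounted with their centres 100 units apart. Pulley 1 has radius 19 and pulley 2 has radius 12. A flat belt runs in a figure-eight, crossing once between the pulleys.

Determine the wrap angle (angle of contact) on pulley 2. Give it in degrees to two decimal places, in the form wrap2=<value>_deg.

wrap2=216.12_deg

crossed belt: β = asin((r1+r2)/C) = asin(31/100) = 18.0592°
wrap1 = wrap2 = π + 2β = 216.1185°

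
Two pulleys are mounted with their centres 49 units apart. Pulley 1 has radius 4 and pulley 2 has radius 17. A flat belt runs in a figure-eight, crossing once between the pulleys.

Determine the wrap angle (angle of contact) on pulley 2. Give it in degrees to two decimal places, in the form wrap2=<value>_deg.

wrap2=230.75_deg

crossed belt: β = asin((r1+r2)/C) = asin(21/49) = 25.3769°
wrap1 = wrap2 = π + 2β = 230.7539°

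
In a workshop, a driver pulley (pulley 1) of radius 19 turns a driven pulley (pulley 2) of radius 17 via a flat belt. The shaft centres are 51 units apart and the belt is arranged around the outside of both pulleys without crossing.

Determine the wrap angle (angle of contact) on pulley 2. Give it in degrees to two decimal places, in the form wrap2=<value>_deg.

open belt: β = asin((r2−r1)/C) = asin(-2/51) = -2.2475°
wrap1 = π − 2β = 184.4949°
wrap2 = π + 2β = 175.5051°

wrap2=175.51_deg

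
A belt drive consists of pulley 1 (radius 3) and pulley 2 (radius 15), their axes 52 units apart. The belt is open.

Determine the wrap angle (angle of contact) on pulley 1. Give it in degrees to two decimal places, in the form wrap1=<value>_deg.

open belt: β = asin((r2−r1)/C) = asin(12/52) = 13.3424°
wrap1 = π − 2β = 153.3153°
wrap2 = π + 2β = 206.6847°

wrap1=153.32_deg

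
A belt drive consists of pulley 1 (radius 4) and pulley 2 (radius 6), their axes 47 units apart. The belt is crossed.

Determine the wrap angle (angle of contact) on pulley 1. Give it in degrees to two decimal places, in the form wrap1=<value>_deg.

wrap1=204.57_deg

crossed belt: β = asin((r1+r2)/C) = asin(10/47) = 12.2845°
wrap1 = wrap2 = π + 2β = 204.5690°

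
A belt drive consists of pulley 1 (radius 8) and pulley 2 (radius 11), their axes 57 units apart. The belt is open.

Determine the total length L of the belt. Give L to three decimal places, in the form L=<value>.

open belt: β = asin((r2−r1)/C) = asin(3/57) = 3.0170°
wrap1 = π − 2β = 173.9661°
wrap2 = π + 2β = 186.0339°
tangent length = C·cosβ = 56.9210
L = r1·wrap1 + r2·wrap2 + 2·C·cosβ = 8·3.0363 + 11·3.2469 + 2·56.9210 = 173.8482

L=173.848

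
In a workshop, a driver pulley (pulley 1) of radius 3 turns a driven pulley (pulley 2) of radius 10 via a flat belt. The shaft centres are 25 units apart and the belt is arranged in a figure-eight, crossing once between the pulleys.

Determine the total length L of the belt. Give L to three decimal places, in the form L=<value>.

crossed belt: β = asin((r1+r2)/C) = asin(13/25) = 31.3323°
wrap1 = wrap2 = π + 2β = 242.6645°
tangent length = C·cosβ = 21.3542
L = (r1+r2)·wrap + 2·C·cosβ = 13·4.2353 + 2·21.3542 = 97.7671

L=97.767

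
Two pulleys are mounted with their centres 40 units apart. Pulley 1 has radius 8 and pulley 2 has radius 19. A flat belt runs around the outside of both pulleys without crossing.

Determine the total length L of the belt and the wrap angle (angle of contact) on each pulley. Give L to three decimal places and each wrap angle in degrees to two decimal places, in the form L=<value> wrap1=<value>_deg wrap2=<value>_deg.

open belt: β = asin((r2−r1)/C) = asin(11/40) = 15.9620°
wrap1 = π − 2β = 148.0760°
wrap2 = π + 2β = 211.9240°
tangent length = C·cosβ = 38.4578
L = r1·wrap1 + r2·wrap2 + 2·C·cosβ = 8·2.5844 + 19·3.6988 + 2·38.4578 = 167.8675

L=167.868 wrap1=148.08_deg wrap2=211.92_deg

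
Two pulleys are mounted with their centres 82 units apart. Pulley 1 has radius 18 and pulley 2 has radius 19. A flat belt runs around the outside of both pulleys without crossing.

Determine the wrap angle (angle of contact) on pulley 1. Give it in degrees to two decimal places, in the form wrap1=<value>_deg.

open belt: β = asin((r2−r1)/C) = asin(1/82) = 0.6987°
wrap1 = π − 2β = 178.6025°
wrap2 = π + 2β = 181.3975°

wrap1=178.60_deg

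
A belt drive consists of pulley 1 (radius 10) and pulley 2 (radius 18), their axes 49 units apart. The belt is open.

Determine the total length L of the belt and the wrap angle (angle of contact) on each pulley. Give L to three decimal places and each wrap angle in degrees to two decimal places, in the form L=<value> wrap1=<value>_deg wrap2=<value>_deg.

open belt: β = asin((r2−r1)/C) = asin(8/49) = 9.3965°
wrap1 = π − 2β = 161.2070°
wrap2 = π + 2β = 198.7930°
tangent length = C·cosβ = 48.3425
L = r1·wrap1 + r2·wrap2 + 2·C·cosβ = 10·2.8136 + 18·3.4696 + 2·48.3425 = 187.2736

L=187.274 wrap1=161.21_deg wrap2=198.79_deg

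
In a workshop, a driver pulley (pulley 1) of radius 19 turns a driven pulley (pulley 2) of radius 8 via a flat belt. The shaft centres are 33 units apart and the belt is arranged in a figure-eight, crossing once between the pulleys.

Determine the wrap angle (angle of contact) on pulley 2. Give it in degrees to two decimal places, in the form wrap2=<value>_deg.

wrap2=289.81_deg

crossed belt: β = asin((r1+r2)/C) = asin(27/33) = 54.9032°
wrap1 = wrap2 = π + 2β = 289.8064°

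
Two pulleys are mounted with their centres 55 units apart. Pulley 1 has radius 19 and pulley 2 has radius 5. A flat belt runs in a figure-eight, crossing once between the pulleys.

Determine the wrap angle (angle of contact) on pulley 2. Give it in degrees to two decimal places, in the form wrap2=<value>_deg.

wrap2=231.74_deg

crossed belt: β = asin((r1+r2)/C) = asin(24/55) = 25.8721°
wrap1 = wrap2 = π + 2β = 231.7442°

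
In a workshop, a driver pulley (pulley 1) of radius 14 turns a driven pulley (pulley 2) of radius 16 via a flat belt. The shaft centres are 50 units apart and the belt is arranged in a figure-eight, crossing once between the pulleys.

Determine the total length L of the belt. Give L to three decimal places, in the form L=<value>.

crossed belt: β = asin((r1+r2)/C) = asin(30/50) = 36.8699°
wrap1 = wrap2 = π + 2β = 253.7398°
tangent length = C·cosβ = 40.0000
L = (r1+r2)·wrap + 2·C·cosβ = 30·4.4286 + 2·40.0000 = 212.8578

L=212.858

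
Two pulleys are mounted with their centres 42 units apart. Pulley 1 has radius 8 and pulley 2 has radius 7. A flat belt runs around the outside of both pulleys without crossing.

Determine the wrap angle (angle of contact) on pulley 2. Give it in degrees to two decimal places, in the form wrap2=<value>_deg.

wrap2=177.27_deg

open belt: β = asin((r2−r1)/C) = asin(-1/42) = -1.3643°
wrap1 = π − 2β = 182.7286°
wrap2 = π + 2β = 177.2714°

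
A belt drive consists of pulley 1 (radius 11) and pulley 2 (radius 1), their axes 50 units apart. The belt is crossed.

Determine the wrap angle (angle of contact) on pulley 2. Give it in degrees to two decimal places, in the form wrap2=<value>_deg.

crossed belt: β = asin((r1+r2)/C) = asin(12/50) = 13.8865°
wrap1 = wrap2 = π + 2β = 207.7731°

wrap2=207.77_deg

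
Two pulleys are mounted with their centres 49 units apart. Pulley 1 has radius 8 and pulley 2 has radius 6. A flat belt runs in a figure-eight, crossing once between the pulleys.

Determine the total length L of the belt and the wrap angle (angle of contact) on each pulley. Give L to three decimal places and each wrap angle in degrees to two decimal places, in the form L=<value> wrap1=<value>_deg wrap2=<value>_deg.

crossed belt: β = asin((r1+r2)/C) = asin(14/49) = 16.6015°
wrap1 = wrap2 = π + 2β = 213.2031°
tangent length = C·cosβ = 46.9574
L = (r1+r2)·wrap + 2·C·cosβ = 14·3.7211 + 2·46.9574 = 146.0102

L=146.010 wrap1=213.20_deg wrap2=213.20_deg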